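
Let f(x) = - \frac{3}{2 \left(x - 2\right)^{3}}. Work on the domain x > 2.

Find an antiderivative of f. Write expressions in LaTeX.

Differentiate the proposed F(x) back; it has to land on f(x) exactly.
Check: d/dx[\frac{3}{4 x^{2} - 16 x + 16}] = - \frac{3}{2 x^{3} - 12 x^{2} + 24 x - 16}, which equals f(x).

An antiderivative is F(x) = \frac{3}{4 x^{2} - 16 x + 16}.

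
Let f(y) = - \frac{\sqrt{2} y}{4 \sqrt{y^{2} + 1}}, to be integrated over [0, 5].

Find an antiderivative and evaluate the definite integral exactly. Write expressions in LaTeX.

Antiderivative: F(y) = - \frac{\sqrt{2} \sqrt{y^{2} + 1}}{4}; value = - \frac{\sqrt{13}}{2} + \frac{\sqrt{2}}{4}

The substitution u = 2 y^{2} + 2 works: f is exactly (dF/du)*(du/dy) for that inner function.
F(y) = - \frac{\sqrt{2} \sqrt{y^{2} + 1}}{4} is an antiderivative of f.
Check: d/dy[- \frac{\sqrt{2} \sqrt{y^{2} + 1}}{4}] = - \frac{\sqrt{2} y}{4 \sqrt{y^{2} + 1}} = f(y).
F(5) = - \frac{\sqrt{13}}{2}; F(0) = - \frac{\sqrt{2}}{4}.
Integral = F(5) - F(0) = - \frac{\sqrt{13}}{2} + \frac{\sqrt{2}}{4}.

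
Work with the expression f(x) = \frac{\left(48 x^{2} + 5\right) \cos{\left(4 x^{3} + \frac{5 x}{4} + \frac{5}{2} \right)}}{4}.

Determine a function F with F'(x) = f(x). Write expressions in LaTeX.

The substitution u = 4 x^{3} + \frac{5 x}{4} + \frac{5}{2} works: f is exactly (dF/du)*(du/dx) for that inner function.
Check: d/dx[\sin{\left(4 x^{3} + \frac{5 x}{4} + \frac{5}{2} \right)}] = 12 x^{2} \cos{\left(4 x^{3} + \frac{5 x}{4} + \frac{5}{2} \right)} + \frac{5 \cos{\left(4 x^{3} + \frac{5 x}{4} + \frac{5}{2} \right)}}{4}, which equals f(x).

An antiderivative is F(x) = \sin{\left(4 x^{3} + \frac{5 x}{4} + \frac{5}{2} \right)}.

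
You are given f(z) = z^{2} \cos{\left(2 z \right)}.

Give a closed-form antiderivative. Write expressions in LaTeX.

An antiderivative is F(z) = \frac{z^{2} \sin{\left(2 z \right)}}{2} + \frac{z \cos{\left(2 z \right)}}{2} - \frac{\sin{\left(2 z \right)}}{4}.

Since d/dz undoes antidifferentiation here, F'(z) = f(z) is required of F(z).
Check: d/dz[\frac{z^{2} \sin{\left(2 z \right)}}{2} + \frac{z \cos{\left(2 z \right)}}{2} - \frac{\sin{\left(2 z \right)}}{4}] = z^{2} \cos{\left(2 z \right)} = f(z).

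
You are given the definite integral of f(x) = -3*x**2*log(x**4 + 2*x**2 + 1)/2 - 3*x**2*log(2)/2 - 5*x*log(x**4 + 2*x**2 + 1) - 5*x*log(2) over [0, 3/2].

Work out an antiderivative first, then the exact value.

Antiderivative: F(x) = -(3*x**3*log(2*x**4 + 4*x**2 + 2) - 4*x**3 + 15*x**2*log(2*x**4 + 4*x**2 + 2) - 30*x**2 + 12*x + 30*log(x**2 + 1) - 12*atan(x))/6; value = -117*log(169/8)/16 - 5*log(13/4) + 2*atan(3/2) + 21/2

Integrate term by term and add the pieces.
F(x) = -(3*x**3*log(2*x**4 + 4*x**2 + 2) - 4*x**3 + 15*x**2*log(2*x**4 + 4*x**2 + 2) - 30*x**2 + 12*x + 30*log(x**2 + 1) - 12*atan(x))/6 is an antiderivative of f.
Check: d/dx[-(3*x**3*log(2*x**4 + 4*x**2 + 2) - 4*x**3 + 15*x**2*log(2*x**4 + 4*x**2 + 2) - 30*x**2 + 12*x + 30*log(x**2 + 1) - 12*atan(x))/6] = -3*x**2*log(x**4 + 2*x**2 + 1)/2 - 3*x**2*log(2)/2 - 5*x*log(x**4 + 2*x**2 + 1) - 5*x*log(2) = f(x).
F(3/2) = -117*log(169/8)/16 - 5*log(13/4) + 2*atan(3/2) + 21/2; F(0) = 0.
Integral = F(3/2) - F(0) = -117*log(169/8)/16 - 5*log(13/4) + 2*atan(3/2) + 21/2.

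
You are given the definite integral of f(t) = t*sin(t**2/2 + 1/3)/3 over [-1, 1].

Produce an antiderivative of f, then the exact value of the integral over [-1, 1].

The substitution u = t**2/2 + 1/3 works: f is exactly (dF/du)*(du/dt) for that inner function.
F(t) = -cos(t**2/2 + 1/3)/3 is an antiderivative of f.
Check: d/dt[-cos(t**2/2 + 1/3)/3] = t*sin(t**2/2 + 1/3)/3 = f(t).
F(1) = -cos(5/6)/3; F(-1) = -cos(5/6)/3.
Integral = F(1) - F(-1) = 0.

Antiderivative: F(t) = -cos(t**2/2 + 1/3)/3; value = 0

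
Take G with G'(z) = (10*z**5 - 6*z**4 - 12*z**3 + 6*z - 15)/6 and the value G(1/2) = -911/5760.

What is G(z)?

Check a candidate G(z) by differentiating: d/dz[G] must match the given G'(z).
A general antiderivative is 5*z**6/18 - z**5/5 - z**4/2 + z**2/2 - 5*z/2 + C.
The condition gives C = -911/5760 - (-6671/5760) = 1.
So G(z) = (25*z**6 - 18*z**5 - 45*z**4 + 45*z**2 - 225*z + 90)/90.
Check: d/dz[(25*z**6 - 18*z**5 - 45*z**4 + 45*z**2 - 225*z + 90)/90] = 5*z**5/3 - z**4 - 2*z**3 + z - 5/2, which equals G'(z).

G(z) = (25*z**6 - 18*z**5 - 45*z**4 + 45*z**2 - 225*z + 90)/90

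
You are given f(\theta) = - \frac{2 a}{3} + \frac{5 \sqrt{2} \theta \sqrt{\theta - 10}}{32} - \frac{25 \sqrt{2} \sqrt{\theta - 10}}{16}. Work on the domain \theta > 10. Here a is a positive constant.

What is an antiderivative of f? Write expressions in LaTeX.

The integrand splits into summands that can be handled one at a time.
Check: d/d\theta[- \frac{2 a \theta}{3} + \frac{\left(\frac{\theta}{2} - 5\right)^{\frac{5}{2}}}{2}] = \frac{\sqrt{2} \left(- 32 \sqrt{2} a + 15 \theta \sqrt{\theta - 10} - 150 \sqrt{\theta - 10}\right)}{96}, which equals f(\theta).

An antiderivative is F(\theta) = - \frac{2 a \theta}{3} + \frac{\left(\frac{\theta}{2} - 5\right)^{\frac{5}{2}}}{2}.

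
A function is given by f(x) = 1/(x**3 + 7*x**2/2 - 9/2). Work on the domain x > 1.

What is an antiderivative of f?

An antiderivative is F(x) = log(x - 1)/10 - 4*log(x + 3/2)/15 + log(x + 3)/6.

The denominator factors as (x - 1)*(x + 3)*(2*x + 3); partial fractions split f into directly integrable pieces: -8/(15*(2*x + 3)) + 1/(6*(x + 3)) + 1/(10*(x - 1)).
Check: d/dx[log(x - 1)/10 - 4*log(x + 3/2)/15 + log(x + 3)/6] = 2/(2*x**3 + 7*x**2 - 9), which equals f(x).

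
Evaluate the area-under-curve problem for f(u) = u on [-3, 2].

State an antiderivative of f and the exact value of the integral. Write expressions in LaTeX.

Recover f(u) by differentiating a candidate F(u); any mismatch rules it out.
F(u) = \frac{u^{2}}{2} is an antiderivative of f.
Check: d/du[\frac{u^{2}}{2}] = u = f(u).
F(2) = 2; F(-3) = \frac{9}{2}.
Integral = F(2) - F(-3) = - \frac{5}{2}.

Antiderivative: F(u) = \frac{u^{2}}{2}; value = - \frac{5}{2}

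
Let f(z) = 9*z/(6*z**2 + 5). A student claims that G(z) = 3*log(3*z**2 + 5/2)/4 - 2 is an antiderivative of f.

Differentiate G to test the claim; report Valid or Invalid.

d/dz[G] = 9*z/(6*z**2 + 5)
This equals f(z) exactly, so the claim holds.

Valid - differentiating G returns exactly f.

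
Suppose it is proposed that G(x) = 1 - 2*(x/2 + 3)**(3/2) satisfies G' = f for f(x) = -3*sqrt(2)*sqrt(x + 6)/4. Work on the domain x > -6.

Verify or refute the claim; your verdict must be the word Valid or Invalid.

d/dx[G] = -3*sqrt(2)*sqrt(x + 6)/4
This equals f(x) exactly, so the claim holds.

Valid - differentiating G returns exactly f.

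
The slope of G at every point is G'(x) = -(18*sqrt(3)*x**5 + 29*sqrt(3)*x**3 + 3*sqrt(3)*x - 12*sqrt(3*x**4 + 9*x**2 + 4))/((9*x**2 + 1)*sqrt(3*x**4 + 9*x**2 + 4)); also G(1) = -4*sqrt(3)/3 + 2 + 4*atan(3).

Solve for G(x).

Recover the given G'(x) by differentiating a candidate G(x); any mismatch rules it out.
A general antiderivative is -sqrt(x**4 + 3*x**2 + 4/3) + 4*atan(3*x) + C.
The condition gives C = -4*sqrt(3)/3 + 2 + 4*atan(3) - (-4*sqrt(3)/3 + 4*atan(3)) = 2.
So G(x) = (-sqrt(3)*sqrt(3*x**4 + 9*x**2 + 4) + 12*atan(3*x) + 6)/3.
Check: d/dx[(-sqrt(3)*sqrt(3*x**4 + 9*x**2 + 4) + 12*atan(3*x) + 6)/3] = (-18*sqrt(3)*x**5 - 29*sqrt(3)*x**3 - 3*sqrt(3)*x + 12*sqrt(3*x**4 + 9*x**2 + 4))/(9*x**2*sqrt(3*x**4 + 9*x**2 + 4) + sqrt(3*x**4 + 9*x**2 + 4)), which equals G'(x).

G(x) = (-sqrt(3)*sqrt(3*x**4 + 9*x**2 + 4) + 12*atan(3*x) + 6)/3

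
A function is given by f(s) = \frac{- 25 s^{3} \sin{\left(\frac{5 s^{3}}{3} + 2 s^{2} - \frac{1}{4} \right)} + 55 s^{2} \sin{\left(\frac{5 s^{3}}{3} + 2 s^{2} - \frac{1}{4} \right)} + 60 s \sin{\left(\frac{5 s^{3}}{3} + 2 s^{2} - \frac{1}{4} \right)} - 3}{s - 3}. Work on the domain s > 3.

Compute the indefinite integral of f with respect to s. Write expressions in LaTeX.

F(s) = - 3 \log{\left(s - 3 \right)} + 5 \cos{\left(\frac{5 s^{3}}{3} + 2 s^{2} - \frac{1}{4} \right)} + C

Since d/ds undoes antidifferentiation here, F'(s) = f(s) is required of F(s).
Check: d/ds[- 3 \log{\left(s - 3 \right)} + 5 \cos{\left(\frac{5 s^{3}}{3} + 2 s^{2} - \frac{1}{4} \right)}] = \frac{- 25 s^{3} \sin{\left(\frac{5 s^{3}}{3} + 2 s^{2} - \frac{1}{4} \right)} + 55 s^{2} \sin{\left(\frac{5 s^{3}}{3} + 2 s^{2} - \frac{1}{4} \right)} + 60 s \sin{\left(\frac{5 s^{3}}{3} + 2 s^{2} - \frac{1}{4} \right)} - 3}{s - 3} = f(s).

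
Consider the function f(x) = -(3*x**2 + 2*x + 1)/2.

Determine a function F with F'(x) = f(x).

An antiderivative F(x) passes only if d/dx[F] lands on f(x) exactly.
Check: d/dx[-x*(x**2 + x + 1)/2] = -3*x**2/2 - x - 1/2, which equals f(x).

An antiderivative is F(x) = -x*(x**2 + x + 1)/2.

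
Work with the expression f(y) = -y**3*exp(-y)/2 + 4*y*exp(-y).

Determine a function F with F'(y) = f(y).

Recognize the product-rule pattern: f = u'v + uv' with u = y**3/2 + 3*y**2/2 - y - 1, v = exp(-y), so integration by parts undoes it.
Check: d/dy[y**3*exp(-y)/2 + 3*y**2*exp(-y)/2 - y*exp(-y) - exp(-y)] = (-y**3 + 8*y)*exp(-y)/2, which equals f(y).

An antiderivative is F(y) = y**3*exp(-y)/2 + 3*y**2*exp(-y)/2 - y*exp(-y) - exp(-y).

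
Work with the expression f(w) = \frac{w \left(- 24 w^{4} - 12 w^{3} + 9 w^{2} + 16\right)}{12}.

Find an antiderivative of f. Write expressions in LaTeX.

For F(w) to be correct the identity F'(w) - f(w) = 0 must hold.
Check: d/dw[\frac{w^{2} \left(- 80 w^{4} - 48 w^{3} + 45 w^{2} + 160\right)}{240}] = - 2 w^{5} - w^{4} + \frac{3 w^{3}}{4} + \frac{4 w}{3}, which equals f(w).

An antiderivative is F(w) = \frac{w^{2} \left(- 80 w^{4} - 48 w^{3} + 45 w^{2} + 160\right)}{240}.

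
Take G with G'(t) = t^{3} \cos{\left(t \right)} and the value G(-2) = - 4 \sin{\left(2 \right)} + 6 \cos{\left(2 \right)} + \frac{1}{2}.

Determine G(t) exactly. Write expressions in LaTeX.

G(t) = \frac{2 t^{3} \sin{\left(t \right)} + 6 t^{2} \cos{\left(t \right)} - 12 t \sin{\left(t \right)} - 12 \cos{\left(t \right)} + 1}{2}

Whatever form G(t) takes, its d/dt must return the stated G'(t).
A general antiderivative is t^{3} \sin{\left(t \right)} + 3 t^{2} \cos{\left(t \right)} - 6 t \sin{\left(t \right)} - 6 \cos{\left(t \right)} + C.
The condition gives C = - 4 \sin{\left(2 \right)} + 6 \cos{\left(2 \right)} + \frac{1}{2} - (- 4 \sin{\left(2 \right)} + 6 \cos{\left(2 \right)}) = \frac{1}{2}.
So G(t) = \frac{2 t^{3} \sin{\left(t \right)} + 6 t^{2} \cos{\left(t \right)} - 12 t \sin{\left(t \right)} - 12 \cos{\left(t \right)} + 1}{2}.
Check: d/dt[\frac{2 t^{3} \sin{\left(t \right)} + 6 t^{2} \cos{\left(t \right)} - 12 t \sin{\left(t \right)} - 12 \cos{\left(t \right)} + 1}{2}] = t^{3} \cos{\left(t \right)} = G'(t).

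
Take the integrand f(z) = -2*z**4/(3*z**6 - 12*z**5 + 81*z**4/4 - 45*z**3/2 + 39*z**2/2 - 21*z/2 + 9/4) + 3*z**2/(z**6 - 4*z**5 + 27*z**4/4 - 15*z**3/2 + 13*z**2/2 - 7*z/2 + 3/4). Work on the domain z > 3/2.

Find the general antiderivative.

F(z) = (810*(z - 1)*log(z - 3/2) - 390*(z - 1)*log(z - 1) - 442*(z - 1)*log(z - 1/2) + 11*(z - 1)*log(z**2 + 1) + 176*(z - 1)*atan(z) + 910)/(195*(z - 1)) + C

The denominator factors as 3*(z - 1)**2*(2*z - 3)*(2*z - 1)*(z**2 + 1); partial fractions split f into directly integrable pieces: 22*(z + 8)/(195*(z**2 + 1)) - 68/(15*(2*z - 1)) + 108/(13*(2*z - 3)) - 2/(z - 1) - 14/(3*(z - 1)**2).
Check: d/dz[(810*(z - 1)*log(z - 3/2) - 390*(z - 1)*log(z - 1) - 442*(z - 1)*log(z - 1/2) + 11*(z - 1)*log(z**2 + 1) + 176*(z - 1)*atan(z) + 910)/(195*(z - 1))] = (-8*z**4 + 36*z**2)/(12*z**6 - 48*z**5 + 81*z**4 - 90*z**3 + 78*z**2 - 42*z + 9), which equals f(z).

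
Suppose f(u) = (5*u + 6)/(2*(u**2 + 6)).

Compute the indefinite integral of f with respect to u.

F(u) = (5*log(u**2 + 6) + 2*sqrt(6)*atan(sqrt(6)*u/6))/4 + C

Check any antiderivative F(u) by computing F'(u) and comparing it with f(u).
Check: d/du[(5*log(u**2 + 6) + 2*sqrt(6)*atan(sqrt(6)*u/6))/4] = (5*u + 6)/(2*u**2 + 12), which equals f(u).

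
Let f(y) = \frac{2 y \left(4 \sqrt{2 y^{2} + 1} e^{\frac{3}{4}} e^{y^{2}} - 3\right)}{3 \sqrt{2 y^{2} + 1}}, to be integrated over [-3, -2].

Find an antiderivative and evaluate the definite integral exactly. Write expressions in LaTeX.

Antiderivative: F(y) = - \sqrt{2 y^{2} + 1} + \frac{4 e^{\frac{3}{4}} e^{y^{2}}}{3}; value = - \frac{4 e^{\frac{39}{4}}}{3} - 3 + \sqrt{19} + \frac{4 e^{\frac{19}{4}}}{3}

Recover f(y) by differentiating a candidate F(y); any mismatch rules it out.
F(y) = - \sqrt{2 y^{2} + 1} + \frac{4 e^{\frac{3}{4}} e^{y^{2}}}{3} is an antiderivative of f.
Check: d/dy[- \sqrt{2 y^{2} + 1} + \frac{4 e^{\frac{3}{4}} e^{y^{2}}}{3}] = \frac{8 y \sqrt{2 y^{2} + 1} e^{\frac{3}{4}} e^{y^{2}} - 6 y}{3 \sqrt{2 y^{2} + 1}}, which equals f(y).
F(-2) = -3 + \frac{4 e^{\frac{19}{4}}}{3}; F(-3) = - \sqrt{19} + \frac{4 e^{\frac{39}{4}}}{3}.
Integral = F(-2) - F(-3) = - \frac{4 e^{\frac{39}{4}}}{3} - 3 + \sqrt{19} + \frac{4 e^{\frac{19}{4}}}{3}.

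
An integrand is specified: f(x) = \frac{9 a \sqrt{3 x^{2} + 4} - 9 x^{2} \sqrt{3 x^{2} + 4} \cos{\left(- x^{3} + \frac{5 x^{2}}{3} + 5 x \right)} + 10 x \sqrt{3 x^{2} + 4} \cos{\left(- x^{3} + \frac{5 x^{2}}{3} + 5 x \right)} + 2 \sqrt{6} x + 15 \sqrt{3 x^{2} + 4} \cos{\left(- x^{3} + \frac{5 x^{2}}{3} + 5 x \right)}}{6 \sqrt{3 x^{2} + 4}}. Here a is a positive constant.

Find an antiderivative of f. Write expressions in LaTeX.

An antiderivative is F(x) = \frac{3 a x}{2} + \frac{2 \sqrt{\frac{x^{2}}{2} + \frac{2}{3}}}{3} + \frac{\sin{\left(- x^{3} + \frac{5 x^{2}}{3} + 5 x \right)}}{2}.

An antiderivative F(x) passes only if d/dx[F] lands on f(x) exactly.
Check: d/dx[\frac{3 a x}{2} + \frac{2 \sqrt{\frac{x^{2}}{2} + \frac{2}{3}}}{3} + \frac{\sin{\left(- x^{3} + \frac{5 x^{2}}{3} + 5 x \right)}}{2}] = \frac{9 a \sqrt{3 x^{2} + 4} - 9 x^{2} \sqrt{3 x^{2} + 4} \cos{\left(- x^{3} + \frac{5 x^{2}}{3} + 5 x \right)} + 10 x \sqrt{3 x^{2} + 4} \cos{\left(- x^{3} + \frac{5 x^{2}}{3} + 5 x \right)} + 2 \sqrt{6} x + 15 \sqrt{3 x^{2} + 4} \cos{\left(- x^{3} + \frac{5 x^{2}}{3} + 5 x \right)}}{6 \sqrt{3 x^{2} + 4}} = f(x).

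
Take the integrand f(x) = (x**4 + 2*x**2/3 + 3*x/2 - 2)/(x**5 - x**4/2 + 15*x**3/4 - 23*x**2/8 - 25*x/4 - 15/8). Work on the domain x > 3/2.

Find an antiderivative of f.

The denominator factors as 3*(2*x - 3)*(2*x + 1)**2*(x**2 + 5); partial fractions split f into directly integrable pieces: 4*(6053*x - 244)/(38367*(x**2 + 5)) + 2837/(10584*(2*x + 1)) + 121/(126*(2*x + 1)**2) + 109/(232*(2*x - 3)).
Check: d/dx[(1442070*x*log(x - 3/2) + 822730*x*log(x + 1/2) + 1936960*x*log(x**2 + 5) - 31232*sqrt(5)*x*atan(sqrt(5)*x/5) + 721035*log(x - 3/2) + 411365*log(x + 1/2) + 968480*log(x**2 + 5) - 15616*sqrt(5)*atan(sqrt(5)*x/5) - 1473780)/(6138720*x + 3069360)] = (24*x**4 + 16*x**2 + 36*x - 48)/(24*x**5 - 12*x**4 + 90*x**3 - 69*x**2 - 150*x - 45), which equals f(x).

An antiderivative is F(x) = (1442070*x*log(x - 3/2) + 822730*x*log(x + 1/2) + 1936960*x*log(x**2 + 5) - 31232*sqrt(5)*x*atan(sqrt(5)*x/5) + 721035*log(x - 3/2) + 411365*log(x + 1/2) + 968480*log(x**2 + 5) - 15616*sqrt(5)*atan(sqrt(5)*x/5) - 1473780)/(6138720*x + 3069360).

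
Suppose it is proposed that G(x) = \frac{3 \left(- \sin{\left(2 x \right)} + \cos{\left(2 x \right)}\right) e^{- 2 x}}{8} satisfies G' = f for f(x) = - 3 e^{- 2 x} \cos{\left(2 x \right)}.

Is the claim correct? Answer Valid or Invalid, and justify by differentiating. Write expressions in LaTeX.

d/dx[G] = - \frac{3 e^{- 2 x} \cos{\left(2 x \right)}}{2}
d/dx[G] - f(x) = \frac{3 e^{- 2 x} \cos{\left(2 x \right)}}{2} != 0.

Invalid: d/dx[G] - f = \frac{3 e^{- 2 x} \cos{\left(2 x \right)}}{2}, which is not 0.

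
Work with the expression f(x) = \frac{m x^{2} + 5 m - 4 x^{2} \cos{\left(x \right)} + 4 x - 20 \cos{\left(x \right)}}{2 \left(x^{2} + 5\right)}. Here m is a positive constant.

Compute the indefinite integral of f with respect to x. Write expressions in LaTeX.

F(x) = \frac{m x}{2} + \log{\left(x^{2} + 5 \right)} - 2 \sin{\left(x \right)} + C

An antiderivative F(x) passes only if d/dx[F] lands on f(x) exactly.
Check: d/dx[\frac{m x}{2} + \log{\left(x^{2} + 5 \right)} - 2 \sin{\left(x \right)}] = \frac{m x^{2} + 5 m - 4 x^{2} \cos{\left(x \right)} + 4 x - 20 \cos{\left(x \right)}}{2 x^{2} + 10}, which equals f(x).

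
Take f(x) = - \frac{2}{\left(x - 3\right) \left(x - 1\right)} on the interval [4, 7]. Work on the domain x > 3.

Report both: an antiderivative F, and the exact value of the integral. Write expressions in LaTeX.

Antiderivative: F(x) = - \log{\left(x - 3 \right)} + \log{\left(x - 1 \right)}; value = - \log{\left(4 \right)} - \log{\left(3 \right)} + \log{\left(6 \right)}

Factor the denominator (\left(x - 3\right) \left(x - 1\right)) and decompose: f = \frac{1}{x - 1} - \frac{1}{x - 3}; each piece integrates to a log, atan, or power term.
F(x) = - \log{\left(x - 3 \right)} + \log{\left(x - 1 \right)} is an antiderivative of f.
Check: d/dx[- \log{\left(x - 3 \right)} + \log{\left(x - 1 \right)}] = - \frac{2}{x^{2} - 4 x + 3}, which equals f(x).
F(7) = - \log{\left(4 \right)} + \log{\left(6 \right)}; F(4) = \log{\left(3 \right)}.
Integral = F(7) - F(4) = - \log{\left(4 \right)} - \log{\left(3 \right)} + \log{\left(6 \right)}.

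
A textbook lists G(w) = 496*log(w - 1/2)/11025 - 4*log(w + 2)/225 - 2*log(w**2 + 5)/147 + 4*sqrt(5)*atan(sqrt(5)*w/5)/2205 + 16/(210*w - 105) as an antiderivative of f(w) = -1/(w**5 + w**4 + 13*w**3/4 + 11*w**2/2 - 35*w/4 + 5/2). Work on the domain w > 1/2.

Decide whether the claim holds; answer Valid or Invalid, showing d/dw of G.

d/dw[G] = (-16*w**3 - 16*w**2 + 28*w - 1772)/(1764*w**5 + 1764*w**4 + 5733*w**3 + 9702*w**2 - 15435*w + 4410)
d/dw[G] - f(w) = -4/(441*w**2 + 2205) != 0.

Invalid: d/dw[G] - f = -4/(441*w**2 + 2205), which is not 0.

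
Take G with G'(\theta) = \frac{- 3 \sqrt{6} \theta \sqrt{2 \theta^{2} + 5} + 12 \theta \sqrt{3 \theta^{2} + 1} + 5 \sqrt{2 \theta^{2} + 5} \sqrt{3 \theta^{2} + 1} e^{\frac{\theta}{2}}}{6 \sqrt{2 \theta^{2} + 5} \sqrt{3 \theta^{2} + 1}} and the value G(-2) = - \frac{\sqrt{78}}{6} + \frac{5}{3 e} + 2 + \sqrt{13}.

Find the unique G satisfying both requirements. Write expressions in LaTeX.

Any candidate G(\theta) must reproduce the stated G'(\theta) exactly.
A general antiderivative is - \frac{\sqrt{2 \theta^{2} + \frac{2}{3}}}{2} + \sqrt{2 \theta^{2} + 5} + \frac{5 e^{\frac{\theta}{2}}}{3} + C.
The condition gives C = - \frac{\sqrt{78}}{6} + \frac{5}{3 e} + 2 + \sqrt{13} - (- \frac{\sqrt{78}}{6} + \frac{5}{3 e} + \sqrt{13}) = 2.
So G(\theta) = - \frac{\sqrt{2 \theta^{2} + \frac{2}{3}}}{2} + \sqrt{2 \theta^{2} + 5} + \frac{5 e^{\frac{\theta}{2}}}{3} + 2.
Check: d/d\theta[- \frac{\sqrt{2 \theta^{2} + \frac{2}{3}}}{2} + \sqrt{2 \theta^{2} + 5} + \frac{5 e^{\frac{\theta}{2}}}{3} + 2] = \frac{- 3 \sqrt{6} \theta \sqrt{2 \theta^{2} + 5} + 12 \theta \sqrt{3 \theta^{2} + 1} + 5 \sqrt{2 \theta^{2} + 5} \sqrt{3 \theta^{2} + 1} e^{\frac{\theta}{2}}}{6 \sqrt{2 \theta^{2} + 5} \sqrt{3 \theta^{2} + 1}} = G'(\theta).

G(\theta) = - \frac{\sqrt{2 \theta^{2} + \frac{2}{3}}}{2} + \sqrt{2 \theta^{2} + 5} + \frac{5 e^{\frac{\theta}{2}}}{3} + 2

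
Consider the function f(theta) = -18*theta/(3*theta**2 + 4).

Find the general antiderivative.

f matches the chain-rule pattern g'(h)*h' with inner function h(theta) = 3*theta**2/2 + 2; substituting u = h(theta) collapses the integral.
Check: d/dtheta[-3*log(3*theta**2/2 + 2)] = -18*theta/(3*theta**2 + 4) = f(theta).

F(theta) = -3*log(3*theta**2/2 + 2) + C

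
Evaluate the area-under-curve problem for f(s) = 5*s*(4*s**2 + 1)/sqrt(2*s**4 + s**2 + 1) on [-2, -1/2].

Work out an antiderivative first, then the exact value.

Antiderivative: F(s) = 5*sqrt(2*s**4 + s**2 + 1); value = -5*sqrt(37) + 5*sqrt(22)/4

f matches the chain-rule pattern g'(h)*h' with inner function h(s) = 2*s**4 + s**2 + 1; substituting u = h(s) collapses the integral.
F(s) = 5*sqrt(2*s**4 + s**2 + 1) is an antiderivative of f.
Check: d/ds[5*sqrt(2*s**4 + s**2 + 1)] = (20*s**3 + 5*s)/sqrt(2*s**4 + s**2 + 1), which equals f(s).
F(-1/2) = 5*sqrt(22)/4; F(-2) = 5*sqrt(37).
Integral = F(-1/2) - F(-2) = -5*sqrt(37) + 5*sqrt(22)/4.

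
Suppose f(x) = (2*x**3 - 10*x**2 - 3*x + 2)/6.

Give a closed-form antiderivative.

A first test for any F(x): its x-derivative must equal f(x) identically.
Check: d/dx[x**4/12 - 5*x**3/9 - x**2/4 + x/3] = x**3/3 - 5*x**2/3 - x/2 + 1/3, which equals f(x).

An antiderivative is F(x) = x**4/12 - 5*x**3/9 - x**2/4 + x/3.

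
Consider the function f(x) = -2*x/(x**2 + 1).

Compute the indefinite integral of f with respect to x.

F(x) = -log(2*x**2 + 2) + C

The substitution u = 2*x**2 + 2 works: f is exactly (dF/du)*(du/dx) for that inner function.
Check: d/dx[-log(2*x**2 + 2)] = -2*x/(x**2 + 1) = f(x).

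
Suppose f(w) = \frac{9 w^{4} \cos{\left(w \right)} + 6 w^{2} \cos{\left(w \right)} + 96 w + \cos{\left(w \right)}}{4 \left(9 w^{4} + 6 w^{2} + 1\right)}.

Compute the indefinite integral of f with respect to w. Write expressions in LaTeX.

F(w) = \frac{\sin{\left(w \right)}}{4} - \frac{4}{3 w^{2} + 1} + C

Since d/dw undoes antidifferentiation here, F'(w) = f(w) is required of F(w).
Check: d/dw[\frac{\sin{\left(w \right)}}{4} - \frac{4}{3 w^{2} + 1}] = \frac{9 w^{4} \cos{\left(w \right)} + 6 w^{2} \cos{\left(w \right)} + 96 w + \cos{\left(w \right)}}{36 w^{4} + 24 w^{2} + 4}, which equals f(w).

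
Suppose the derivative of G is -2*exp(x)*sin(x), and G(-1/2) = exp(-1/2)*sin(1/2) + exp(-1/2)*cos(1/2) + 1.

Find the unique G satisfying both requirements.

G(x) = -exp(x)*sin(x) + exp(x)*cos(x) + 1

A candidate passes only if d/dx[G] lands on the given G'(x) exactly.
A general antiderivative is -exp(x)*sin(x) + exp(x)*cos(x) + C.
The condition gives C = exp(-1/2)*sin(1/2) + exp(-1/2)*cos(1/2) + 1 - (exp(-1/2)*sin(1/2) + exp(-1/2)*cos(1/2)) = 1.
So G(x) = -exp(x)*sin(x) + exp(x)*cos(x) + 1.
Check: d/dx[-exp(x)*sin(x) + exp(x)*cos(x) + 1] = -2*exp(x)*sin(x) = G'(x).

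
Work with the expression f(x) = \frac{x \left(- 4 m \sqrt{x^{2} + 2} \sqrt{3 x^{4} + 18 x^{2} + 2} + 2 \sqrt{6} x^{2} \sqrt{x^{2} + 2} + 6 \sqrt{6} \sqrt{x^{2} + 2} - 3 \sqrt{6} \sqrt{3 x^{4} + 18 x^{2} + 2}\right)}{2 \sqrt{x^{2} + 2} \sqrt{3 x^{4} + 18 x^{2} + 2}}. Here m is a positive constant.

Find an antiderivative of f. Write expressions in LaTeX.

An antiderivative is F(x) = - m x^{2} - 3 \sqrt{\frac{3 x^{2}}{2} + 3} + \sqrt{\frac{x^{4}}{2} + 3 x^{2} + \frac{1}{3}}.

Check any antiderivative F(x) by computing F'(x) and comparing it with f(x).
Check: d/dx[- m x^{2} - 3 \sqrt{\frac{3 x^{2}}{2} + 3} + \sqrt{\frac{x^{4}}{2} + 3 x^{2} + \frac{1}{3}}] = \frac{- 4 m x \sqrt{x^{2} + 2} \sqrt{3 x^{4} + 18 x^{2} + 2} + 2 \sqrt{6} x^{3} \sqrt{x^{2} + 2} + 6 \sqrt{6} x \sqrt{x^{2} + 2} - 3 \sqrt{6} x \sqrt{3 x^{4} + 18 x^{2} + 2}}{2 \sqrt{x^{2} + 2} \sqrt{3 x^{4} + 18 x^{2} + 2}}, which equals f(x).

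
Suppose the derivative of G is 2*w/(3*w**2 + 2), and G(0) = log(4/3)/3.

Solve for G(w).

G(w) = log(2*w**2 + 4/3)/3

G'(w) matches the chain-rule pattern g'(h)*h' with inner function h(w) = 2*w**2 + 4/3; substituting u = h(w) collapses the integral.
A general antiderivative is log(2*w**2 + 4/3)/3 + C.
The condition gives C = log(4/3)/3 - (log(4/3)/3) = 0.
So G(w) = log(2*w**2 + 4/3)/3.
Check: d/dw[log(2*w**2 + 4/3)/3] = 2*w/(3*w**2 + 2) = G'(w).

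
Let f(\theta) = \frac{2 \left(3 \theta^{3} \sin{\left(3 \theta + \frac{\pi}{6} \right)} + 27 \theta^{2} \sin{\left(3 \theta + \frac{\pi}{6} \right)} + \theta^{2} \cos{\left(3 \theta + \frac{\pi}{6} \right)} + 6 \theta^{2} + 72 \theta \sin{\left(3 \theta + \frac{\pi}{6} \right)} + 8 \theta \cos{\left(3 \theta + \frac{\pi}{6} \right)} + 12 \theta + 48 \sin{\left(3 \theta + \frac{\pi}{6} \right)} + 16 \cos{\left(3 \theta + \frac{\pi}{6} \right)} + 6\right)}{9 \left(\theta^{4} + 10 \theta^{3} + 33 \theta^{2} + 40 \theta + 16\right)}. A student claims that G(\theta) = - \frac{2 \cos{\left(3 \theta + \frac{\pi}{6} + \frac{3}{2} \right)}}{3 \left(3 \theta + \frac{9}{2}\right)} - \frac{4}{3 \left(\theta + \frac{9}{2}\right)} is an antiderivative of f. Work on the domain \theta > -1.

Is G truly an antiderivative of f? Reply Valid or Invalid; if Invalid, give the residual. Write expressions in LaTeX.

Invalid: d/d\theta[G] - f = \frac{- 96 \theta^{7} \sin{\left(3 \theta + \frac{\pi}{6} \right)} + 96 \theta^{7} \sin{\left(3 \theta + \frac{\pi}{6} + \frac{3}{2} \right)} - 2016 \theta^{6} \sin{\left(3 \theta + \frac{\pi}{6} \right)} + 1968 \theta^{6} \sin{\left(3 \theta + \frac{\pi}{6} + \frac{3}{2} \right)} - 32 \theta^{6} \cos{\left(3 \theta + \frac{\pi}{6} \right)} + 32 \theta^{6} \cos{\left(3 \theta + \frac{\pi}{6} + \frac{3}{2} \right)} - 17424 \theta^{5} \sin{\left(3 \theta + \frac{\pi}{6} \right)} + 16488 \theta^{5} \sin{\left(3 \theta + \frac{\pi}{6} + \frac{3}{2} \right)} - 640 \theta^{5} \cos{\left(3 \theta + \frac{\pi}{6} \right)} + 608 \theta^{5} \cos{\left(3 \theta + \frac{\pi}{6} + \frac{3}{2} \right)} - 192 \theta^{5} - 79728 \theta^{4} \sin{\left(3 \theta + \frac{\pi}{6} \right)} + 72420 \theta^{4} \sin{\left(3 \theta + \frac{\pi}{6} + \frac{3}{2} \right)} - 5168 \theta^{4} \cos{\left(3 \theta + \frac{\pi}{6} \right)} + 4584 \theta^{4} \cos{\left(3 \theta + \frac{\pi}{6} + \frac{3}{2} \right)} - 1776 \theta^{4} - 206838 \theta^{3} \sin{\left(3 \theta + \frac{\pi}{6} \right)} + 177936 \theta^{3} \sin{\left(3 \theta + \frac{\pi}{6} + \frac{3}{2} \right)} - 21408 \theta^{3} \cos{\left(3 \theta + \frac{\pi}{6} \right)} + 17264 \theta^{3} \cos{\left(3 \theta + \frac{\pi}{6} + \frac{3}{2} \right)} - 5856 \theta^{3} - 302022 \theta^{2} \sin{\left(3 \theta + \frac{\pi}{6} \right)} + 241956 \theta^{2} \sin{\left(3 \theta + \frac{\pi}{6} + \frac{3}{2} \right)} - 47538 \theta^{2} \cos{\left(3 \theta + \frac{\pi}{6} \right)} + 33416 \theta^{2} \cos{\left(3 \theta + \frac{\pi}{6} + \frac{3}{2} \right)} - 8988 \theta^{2} - 229392 \theta \sin{\left(3 \theta + \frac{\pi}{6} \right)} + 168480 \theta \sin{\left(3 \theta + \frac{\pi}{6} + \frac{3}{2} \right)} - 53136 \theta \cos{\left(3 \theta + \frac{\pi}{6} \right)} + 30528 \theta \cos{\left(3 \theta + \frac{\pi}{6} + \frac{3}{2} \right)} - 6552 \theta - 69984 \sin{\left(3 \theta + \frac{\pi}{6} \right)} + 46656 \sin{\left(3 \theta + \frac{\pi}{6} + \frac{3}{2} \right)} - 23328 \cos{\left(3 \theta + \frac{\pi}{6} \right)} + 10368 \cos{\left(3 \theta + \frac{\pi}{6} + \frac{3}{2} \right)} - 1836}{144 \theta^{8} + 3168 \theta^{7} + 29160 \theta^{6} + 145728 \theta^{5} + 429849 \theta^{4} + 763290 \theta^{3} + 797121 \theta^{2} + 449064 \theta + 104976}, which is not 0.

d/d\theta[G] = \frac{96 \theta^{3} \sin{\left(3 \theta + \frac{\pi}{6} + \frac{3}{2} \right)} + 1008 \theta^{2} \sin{\left(3 \theta + \frac{\pi}{6} + \frac{3}{2} \right)} + 32 \theta^{2} \cos{\left(3 \theta + \frac{\pi}{6} + \frac{3}{2} \right)} + 192 \theta^{2} + 3240 \theta \sin{\left(3 \theta + \frac{\pi}{6} + \frac{3}{2} \right)} + 288 \theta \cos{\left(3 \theta + \frac{\pi}{6} + \frac{3}{2} \right)} + 576 \theta + 2916 \sin{\left(3 \theta + \frac{\pi}{6} + \frac{3}{2} \right)} + 648 \cos{\left(3 \theta + \frac{\pi}{6} + \frac{3}{2} \right)} + 432}{144 \theta^{4} + 1728 \theta^{3} + 7128 \theta^{2} + 11664 \theta + 6561}
d/d\theta[G] - f(\theta) = \frac{- 96 \theta^{7} \sin{\left(3 \theta + \frac{\pi}{6} \right)} + 96 \theta^{7} \sin{\left(3 \theta + \frac{\pi}{6} + \frac{3}{2} \right)} - 2016 \theta^{6} \sin{\left(3 \theta + \frac{\pi}{6} \right)} + 1968 \theta^{6} \sin{\left(3 \theta + \frac{\pi}{6} + \frac{3}{2} \right)} - 32 \theta^{6} \cos{\left(3 \theta + \frac{\pi}{6} \right)} + 32 \theta^{6} \cos{\left(3 \theta + \frac{\pi}{6} + \frac{3}{2} \right)} - 17424 \theta^{5} \sin{\left(3 \theta + \frac{\pi}{6} \right)} + 16488 \theta^{5} \sin{\left(3 \theta + \frac{\pi}{6} + \frac{3}{2} \right)} - 640 \theta^{5} \cos{\left(3 \theta + \frac{\pi}{6} \right)} + 608 \theta^{5} \cos{\left(3 \theta + \frac{\pi}{6} + \frac{3}{2} \right)} - 192 \theta^{5} - 79728 \theta^{4} \sin{\left(3 \theta + \frac{\pi}{6} \right)} + 72420 \theta^{4} \sin{\left(3 \theta + \frac{\pi}{6} + \frac{3}{2} \right)} - 5168 \theta^{4} \cos{\left(3 \theta + \frac{\pi}{6} \right)} + 4584 \theta^{4} \cos{\left(3 \theta + \frac{\pi}{6} + \frac{3}{2} \right)} - 1776 \theta^{4} - 206838 \theta^{3} \sin{\left(3 \theta + \frac{\pi}{6} \right)} + 177936 \theta^{3} \sin{\left(3 \theta + \frac{\pi}{6} + \frac{3}{2} \right)} - 21408 \theta^{3} \cos{\left(3 \theta + \frac{\pi}{6} \right)} + 17264 \theta^{3} \cos{\left(3 \theta + \frac{\pi}{6} + \frac{3}{2} \right)} - 5856 \theta^{3} - 302022 \theta^{2} \sin{\left(3 \theta + \frac{\pi}{6} \right)} + 241956 \theta^{2} \sin{\left(3 \theta + \frac{\pi}{6} + \frac{3}{2} \right)} - 47538 \theta^{2} \cos{\left(3 \theta + \frac{\pi}{6} \right)} + 33416 \theta^{2} \cos{\left(3 \theta + \frac{\pi}{6} + \frac{3}{2} \right)} - 8988 \theta^{2} - 229392 \theta \sin{\left(3 \theta + \frac{\pi}{6} \right)} + 168480 \theta \sin{\left(3 \theta + \frac{\pi}{6} + \frac{3}{2} \right)} - 53136 \theta \cos{\left(3 \theta + \frac{\pi}{6} \right)} + 30528 \theta \cos{\left(3 \theta + \frac{\pi}{6} + \frac{3}{2} \right)} - 6552 \theta - 69984 \sin{\left(3 \theta + \frac{\pi}{6} \right)} + 46656 \sin{\left(3 \theta + \frac{\pi}{6} + \frac{3}{2} \right)} - 23328 \cos{\left(3 \theta + \frac{\pi}{6} \right)} + 10368 \cos{\left(3 \theta + \frac{\pi}{6} + \frac{3}{2} \right)} - 1836}{144 \theta^{8} + 3168 \theta^{7} + 29160 \theta^{6} + 145728 \theta^{5} + 429849 \theta^{4} + 763290 \theta^{3} + 797121 \theta^{2} + 449064 \theta + 104976} != 0.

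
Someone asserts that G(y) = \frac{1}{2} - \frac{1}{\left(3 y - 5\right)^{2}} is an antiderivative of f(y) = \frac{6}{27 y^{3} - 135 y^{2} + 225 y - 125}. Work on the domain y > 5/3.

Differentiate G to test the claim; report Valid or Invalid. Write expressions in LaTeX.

Valid - differentiating G returns exactly f.

d/dy[G] = \frac{6}{27 y^{3} - 135 y^{2} + 225 y - 125}
This equals f(y) exactly, so the claim holds.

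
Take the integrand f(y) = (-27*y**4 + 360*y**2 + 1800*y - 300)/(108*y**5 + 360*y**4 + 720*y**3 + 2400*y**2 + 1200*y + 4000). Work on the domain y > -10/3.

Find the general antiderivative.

F(y) = (-(3*y**2 + 10)*log(3*y/2 + 5) - 30)/(4*(3*y**2 + 10)) + C

An antiderivative F(y) passes only if d/dy[F] lands on f(y) exactly.
Check: d/dy[(-(3*y**2 + 10)*log(3*y/2 + 5) - 30)/(4*(3*y**2 + 10))] = (-27*y**4 + 360*y**2 + 1800*y - 300)/(108*y**5 + 360*y**4 + 720*y**3 + 2400*y**2 + 1200*y + 4000) = f(y).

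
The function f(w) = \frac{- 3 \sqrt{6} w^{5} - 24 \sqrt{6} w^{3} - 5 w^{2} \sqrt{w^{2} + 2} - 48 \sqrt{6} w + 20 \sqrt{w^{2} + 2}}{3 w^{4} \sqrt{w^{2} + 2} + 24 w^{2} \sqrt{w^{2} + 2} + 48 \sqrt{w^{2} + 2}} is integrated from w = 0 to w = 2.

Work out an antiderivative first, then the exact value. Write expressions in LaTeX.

Differentiate the proposed F(w) back; it has to land on f(w) exactly.
F(w) = \frac{- 6 \sqrt{3} w^{2} \sqrt{w^{2} + 2} + 5 \sqrt{2} w - 24 \sqrt{3} \sqrt{w^{2} + 2}}{3 \sqrt{2} w^{2} + 12 \sqrt{2}} is an antiderivative of f.
Check: d/dw[\frac{- 6 \sqrt{3} w^{2} \sqrt{w^{2} + 2} + 5 \sqrt{2} w - 24 \sqrt{3} \sqrt{w^{2} + 2}}{3 \sqrt{2} w^{2} + 12 \sqrt{2}}] = \frac{- 3 \sqrt{6} w^{5} - 24 \sqrt{6} w^{3} - 5 w^{2} \sqrt{w^{2} + 2} - 48 \sqrt{6} w + 20 \sqrt{w^{2} + 2}}{3 w^{4} \sqrt{w^{2} + 2} + 24 w^{2} \sqrt{w^{2} + 2} + 48 \sqrt{w^{2} + 2}} = f(w).
F(2) = - \frac{67}{12}; F(0) = - 2 \sqrt{3}.
Integral = F(2) - F(0) = - \frac{67}{12} + 2 \sqrt{3}.

Antiderivative: F(w) = \frac{- 6 \sqrt{3} w^{2} \sqrt{w^{2} + 2} + 5 \sqrt{2} w - 24 \sqrt{3} \sqrt{w^{2} + 2}}{3 \sqrt{2} w^{2} + 12 \sqrt{2}}; value = - \frac{67}{12} + 2 \sqrt{3}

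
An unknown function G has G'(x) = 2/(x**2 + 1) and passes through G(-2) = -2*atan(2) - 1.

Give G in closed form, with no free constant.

G(x) = 2*atan(x) - 1

Recover the given G'(x) by differentiating a candidate G(x); any mismatch rules it out.
A general antiderivative is 2*atan(x) + C.
The condition gives C = -2*atan(2) - 1 - (-2*atan(2)) = -1.
So G(x) = 2*atan(x) - 1.
Check: d/dx[2*atan(x) - 1] = 2/(x**2 + 1) = G'(x).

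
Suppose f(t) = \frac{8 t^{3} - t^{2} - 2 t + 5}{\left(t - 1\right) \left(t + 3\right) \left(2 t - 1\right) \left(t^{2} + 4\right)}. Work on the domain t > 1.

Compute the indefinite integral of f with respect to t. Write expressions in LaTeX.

F(t) = \frac{\log{\left(t - 1 \right)}}{2} - \frac{38 \log{\left(t - \frac{1}{2} \right)}}{119} - \frac{107 \log{\left(t + 3 \right)}}{182} + \frac{45 \log{\left(t^{2} + 4 \right)}}{221} + \frac{419 \operatorname{atan}{\left(\frac{t}{2} \right)}}{442} + C

The denominator factors as \left(t - 1\right) \left(t + 3\right) \left(2 t - 1\right) \left(t^{2} + 4\right); partial fractions split f into directly integrable pieces: \frac{90 t + 419}{221 \left(t^{2} + 4\right)} - \frac{76}{119 \left(2 t - 1\right)} - \frac{107}{182 \left(t + 3\right)} + \frac{1}{2 \left(t - 1\right)}.
Check: d/dt[\frac{\log{\left(t - 1 \right)}}{2} - \frac{38 \log{\left(t - \frac{1}{2} \right)}}{119} - \frac{107 \log{\left(t + 3 \right)}}{182} + \frac{45 \log{\left(t^{2} + 4 \right)}}{221} + \frac{419 \operatorname{atan}{\left(\frac{t}{2} \right)}}{442}] = \frac{8 t^{3} - t^{2} - 2 t + 5}{2 t^{5} + 3 t^{4} + 15 t^{2} - 32 t + 12}, which equals f(t).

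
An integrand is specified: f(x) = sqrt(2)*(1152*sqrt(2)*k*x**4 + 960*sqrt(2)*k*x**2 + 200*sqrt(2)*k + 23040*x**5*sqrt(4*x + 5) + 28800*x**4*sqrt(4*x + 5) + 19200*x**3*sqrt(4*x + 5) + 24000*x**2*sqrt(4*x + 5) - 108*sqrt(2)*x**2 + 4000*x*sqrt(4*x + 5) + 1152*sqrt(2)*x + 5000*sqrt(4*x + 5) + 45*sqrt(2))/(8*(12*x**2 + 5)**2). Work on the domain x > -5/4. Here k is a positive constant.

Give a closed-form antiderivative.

An antiderivative is F(x) = (8*k*x*(12*x**2 + 5) + 9*x + 2*sqrt(2)*(4*x + 5)**(5/2)*(12*x**2 + 5) - 48)/(4*(12*x**2 + 5)).

For F(x) to be correct the identity F'(x) - f(x) = 0 must hold.
Check: d/dx[(8*k*x*(12*x**2 + 5) + 9*x + 2*sqrt(2)*(4*x + 5)**(5/2)*(12*x**2 + 5) - 48)/(4*(12*x**2 + 5))] = (1152*k*x**4 + 960*k*x**2 + 200*k + 11520*sqrt(2)*x**5*sqrt(4*x + 5) + 14400*sqrt(2)*x**4*sqrt(4*x + 5) + 9600*sqrt(2)*x**3*sqrt(4*x + 5) + 12000*sqrt(2)*x**2*sqrt(4*x + 5) - 108*x**2 + 2000*sqrt(2)*x*sqrt(4*x + 5) + 1152*x + 2500*sqrt(2)*sqrt(4*x + 5) + 45)/(576*x**4 + 480*x**2 + 100), which equals f(x).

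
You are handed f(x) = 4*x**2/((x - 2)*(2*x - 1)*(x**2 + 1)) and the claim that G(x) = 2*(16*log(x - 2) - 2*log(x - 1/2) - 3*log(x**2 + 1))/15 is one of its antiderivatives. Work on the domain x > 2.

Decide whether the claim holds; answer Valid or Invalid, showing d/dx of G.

Invalid: d/dx[G] - f = 16/(15*x - 30), which is not 0.

d/dx[G] = (32*x**3 + 44*x**2 + 32*x - 16)/(30*x**4 - 75*x**3 + 60*x**2 - 75*x + 30)
d/dx[G] - f(x) = 16/(15*x - 30) != 0.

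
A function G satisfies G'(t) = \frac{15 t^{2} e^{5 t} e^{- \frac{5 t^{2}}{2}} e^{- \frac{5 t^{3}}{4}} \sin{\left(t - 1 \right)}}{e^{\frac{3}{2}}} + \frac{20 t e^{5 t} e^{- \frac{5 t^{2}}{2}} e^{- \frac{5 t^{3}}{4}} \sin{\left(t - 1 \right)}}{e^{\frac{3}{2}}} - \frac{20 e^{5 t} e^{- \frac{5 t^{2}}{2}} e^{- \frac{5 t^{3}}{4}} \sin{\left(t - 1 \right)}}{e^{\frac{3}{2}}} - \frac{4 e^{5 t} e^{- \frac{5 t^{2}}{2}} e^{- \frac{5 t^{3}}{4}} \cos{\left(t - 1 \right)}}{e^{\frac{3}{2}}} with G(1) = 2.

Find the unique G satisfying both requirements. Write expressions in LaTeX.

Recognize the product-rule pattern: G'(t) = u'v + uv' with u = - 4 e^{- \frac{5 t^{3}}{4} - \frac{5 t^{2}}{2} + 5 t - \frac{3}{2}}, v = \sin{\left(t - 1 \right)}, so integration by parts undoes it.
A general antiderivative is - 4 e^{- \frac{5 t^{3}}{4} - \frac{5 t^{2}}{2} + 5 t - \frac{3}{2}} \sin{\left(t - 1 \right)} + C.
The condition gives C = 2 - (0) = 2.
So G(t) = \frac{\left(- 4 \sin{\left(t - 1 \right)} + 2 e^{\frac{3}{2}} e^{- 5 t} e^{\frac{5 t^{2}}{2}} e^{\frac{5 t^{3}}{4}}\right) e^{5 t} e^{- \frac{5 t^{2}}{2}} e^{- \frac{5 t^{3}}{4}}}{e^{\frac{3}{2}}}.
Check: d/dt[\frac{\left(- 4 \sin{\left(t - 1 \right)} + 2 e^{\frac{3}{2}} e^{- 5 t} e^{\frac{5 t^{2}}{2}} e^{\frac{5 t^{3}}{4}}\right) e^{5 t} e^{- \frac{5 t^{2}}{2}} e^{- \frac{5 t^{3}}{4}}}{e^{\frac{3}{2}}}] = \frac{\left(15 t^{2} e^{5 t} \sin{\left(t - 1 \right)} + 20 t e^{5 t} \sin{\left(t - 1 \right)} - 20 e^{5 t} \sin{\left(t - 1 \right)} - 4 e^{5 t} \cos{\left(t - 1 \right)}\right) e^{- \frac{5 t^{2}}{2}} e^{- \frac{5 t^{3}}{4}}}{e^{\frac{3}{2}}}, which equals G'(t).

G(t) = \frac{\left(- 4 \sin{\left(t - 1 \right)} + 2 e^{\frac{3}{2}} e^{- 5 t} e^{\frac{5 t^{2}}{2}} e^{\frac{5 t^{3}}{4}}\right) e^{5 t} e^{- \frac{5 t^{2}}{2}} e^{- \frac{5 t^{3}}{4}}}{e^{\frac{3}{2}}}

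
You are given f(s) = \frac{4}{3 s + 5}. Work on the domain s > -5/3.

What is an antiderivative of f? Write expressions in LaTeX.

Whatever form F(s) takes, F'(s) = f(s) is non-negotiable.
Check: d/ds[\frac{4 \log{\left(\frac{3 s}{2} + \frac{5}{2} \right)}}{3}] = \frac{4}{3 s + 5} = f(s).

An antiderivative is F(s) = \frac{4 \log{\left(\frac{3 s}{2} + \frac{5}{2} \right)}}{3}.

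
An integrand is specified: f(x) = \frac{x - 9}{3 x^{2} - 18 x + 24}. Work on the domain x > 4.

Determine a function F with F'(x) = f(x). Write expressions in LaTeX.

An antiderivative is F(x) = - \frac{5 \log{\left(x - 4 \right)}}{6} + \frac{7 \log{\left(x - 2 \right)}}{6}.

Factor the denominator (3 \left(x - 4\right) \left(x - 2\right)) and decompose: f = \frac{7}{6 \left(x - 2\right)} - \frac{5}{6 \left(x - 4\right)}; each piece integrates to a log, atan, or power term.
Check: d/dx[- \frac{5 \log{\left(x - 4 \right)}}{6} + \frac{7 \log{\left(x - 2 \right)}}{6}] = \frac{x - 9}{3 x^{2} - 18 x + 24} = f(x).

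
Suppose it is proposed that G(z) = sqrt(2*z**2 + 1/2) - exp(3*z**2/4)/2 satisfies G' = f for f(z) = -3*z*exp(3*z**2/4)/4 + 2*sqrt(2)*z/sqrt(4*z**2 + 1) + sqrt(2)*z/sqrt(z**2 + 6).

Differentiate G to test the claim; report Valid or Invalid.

d/dz[G] = (-3*z*sqrt(4*z**2 + 1)*exp(3*z**2/4) + 8*sqrt(2)*z)/(4*sqrt(4*z**2 + 1))
d/dz[G] - f(z) = -sqrt(2)*z/sqrt(z**2 + 6) != 0.

Invalid: d/dz[G] - f = -sqrt(2)*z/sqrt(z**2 + 6), which is not 0.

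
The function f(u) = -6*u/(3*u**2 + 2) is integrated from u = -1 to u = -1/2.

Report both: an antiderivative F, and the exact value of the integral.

f matches the chain-rule pattern g'(h)*h' with inner function h(u) = 3*u**2/2 + 1; substituting w = h(u) collapses the integral.
F(u) = -log(3*u**2/2 + 1) is an antiderivative of f.
Check: d/du[-log(3*u**2/2 + 1)] = -6*u/(3*u**2 + 2) = f(u).
F(-1/2) = -log(11/8); F(-1) = -log(5/2).
Integral = F(-1/2) - F(-1) = -log(11/8) + log(5/2).

Antiderivative: F(u) = -log(3*u**2/2 + 1); value = -log(11/8) + log(5/2)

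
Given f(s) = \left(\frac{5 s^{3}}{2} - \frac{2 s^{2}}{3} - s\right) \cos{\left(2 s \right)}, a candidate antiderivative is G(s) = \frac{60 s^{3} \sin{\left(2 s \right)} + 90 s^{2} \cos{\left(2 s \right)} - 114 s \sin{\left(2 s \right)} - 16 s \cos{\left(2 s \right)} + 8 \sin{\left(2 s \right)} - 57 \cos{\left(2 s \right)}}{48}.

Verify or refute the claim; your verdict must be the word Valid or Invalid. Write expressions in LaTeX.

d/ds[G] = \frac{5 s^{3} \cos{\left(2 s \right)}}{2} + \frac{2 s \sin{\left(2 s \right)}}{3} - s \cos{\left(2 s \right)}
d/ds[G] - f(s) = \frac{2 s^{2} \cos{\left(2 s \right)}}{3} + \frac{2 s \sin{\left(2 s \right)}}{3} != 0.

Invalid: d/ds[G] - f = \frac{2 s^{2} \cos{\left(2 s \right)}}{3} + \frac{2 s \sin{\left(2 s \right)}}{3}, which is not 0.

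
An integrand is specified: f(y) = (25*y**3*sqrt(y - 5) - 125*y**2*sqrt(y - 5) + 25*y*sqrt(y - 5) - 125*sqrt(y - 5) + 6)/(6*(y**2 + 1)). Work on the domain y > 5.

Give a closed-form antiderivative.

Check any antiderivative F(y) by computing F'(y) and comparing it with f(y).
Check: d/dy[(5*y**2*sqrt(y - 5) - 50*y*sqrt(y - 5) + 125*sqrt(y - 5) + 3*atan(y))/3] = (25*y**4 - 250*y**3 + 650*y**2 - 250*y + 6*sqrt(y - 5) + 625)/(6*y**2*sqrt(y - 5) + 6*sqrt(y - 5)), which equals f(y).

An antiderivative is F(y) = (5*y**2*sqrt(y - 5) - 50*y*sqrt(y - 5) + 125*sqrt(y - 5) + 3*atan(y))/3.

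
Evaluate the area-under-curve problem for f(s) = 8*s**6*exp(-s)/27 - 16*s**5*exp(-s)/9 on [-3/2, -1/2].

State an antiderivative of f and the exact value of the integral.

f has the shape u'v + uv' for u = -8*s**6/27 and v = exp(-s) — it is the derivative of the product u*v.
F(s) = -8*s**6*exp(-s)/27 is an antiderivative of f.
Check: d/ds[-8*s**6*exp(-s)/27] = (8*s**6 - 48*s**5)*exp(-s)/27, which equals f(s).
F(-1/2) = -exp(1/2)/216; F(-3/2) = -27*exp(3/2)/8.
Integral = F(-1/2) - F(-3/2) = -exp(1/2)/216 + 27*exp(3/2)/8.

Antiderivative: F(s) = -8*s**6*exp(-s)/27; value = -exp(1/2)/216 + 27*exp(3/2)/8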